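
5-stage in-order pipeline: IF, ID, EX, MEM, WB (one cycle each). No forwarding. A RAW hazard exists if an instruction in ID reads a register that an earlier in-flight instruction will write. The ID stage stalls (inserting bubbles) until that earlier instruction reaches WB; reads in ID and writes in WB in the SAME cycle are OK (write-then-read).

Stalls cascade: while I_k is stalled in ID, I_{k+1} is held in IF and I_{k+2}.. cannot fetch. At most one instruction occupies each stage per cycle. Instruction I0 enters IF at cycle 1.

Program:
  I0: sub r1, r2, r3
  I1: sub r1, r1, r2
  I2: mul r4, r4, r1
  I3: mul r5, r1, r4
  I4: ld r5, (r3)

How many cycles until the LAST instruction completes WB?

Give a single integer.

I0 sub r1 <- r2,r3: IF@1 ID@2 stall=0 (-) EX@3 MEM@4 WB@5
I1 sub r1 <- r1,r2: IF@2 ID@3 stall=2 (RAW on I0.r1 (WB@5)) EX@6 MEM@7 WB@8
I2 mul r4 <- r4,r1: IF@3 ID@6 stall=2 (RAW on I1.r1 (WB@8)) EX@9 MEM@10 WB@11
I3 mul r5 <- r1,r4: IF@6 ID@9 stall=2 (RAW on I2.r4 (WB@11)) EX@12 MEM@13 WB@14
I4 ld r5 <- r3: IF@9 ID@12 stall=0 (-) EX@13 MEM@14 WB@15

Answer: 15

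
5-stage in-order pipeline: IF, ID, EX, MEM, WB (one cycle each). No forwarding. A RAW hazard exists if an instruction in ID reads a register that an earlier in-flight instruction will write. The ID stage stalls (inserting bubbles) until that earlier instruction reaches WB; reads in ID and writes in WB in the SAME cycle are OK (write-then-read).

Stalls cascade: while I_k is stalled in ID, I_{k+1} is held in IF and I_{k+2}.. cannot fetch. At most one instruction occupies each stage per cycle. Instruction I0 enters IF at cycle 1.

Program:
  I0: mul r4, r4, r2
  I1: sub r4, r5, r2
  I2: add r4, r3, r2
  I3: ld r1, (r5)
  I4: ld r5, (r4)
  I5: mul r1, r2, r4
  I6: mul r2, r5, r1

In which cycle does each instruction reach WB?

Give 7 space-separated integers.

Answer: 5 6 7 8 10 11 14

Derivation:
I0 mul r4 <- r4,r2: IF@1 ID@2 stall=0 (-) EX@3 MEM@4 WB@5
I1 sub r4 <- r5,r2: IF@2 ID@3 stall=0 (-) EX@4 MEM@5 WB@6
I2 add r4 <- r3,r2: IF@3 ID@4 stall=0 (-) EX@5 MEM@6 WB@7
I3 ld r1 <- r5: IF@4 ID@5 stall=0 (-) EX@6 MEM@7 WB@8
I4 ld r5 <- r4: IF@5 ID@6 stall=1 (RAW on I2.r4 (WB@7)) EX@8 MEM@9 WB@10
I5 mul r1 <- r2,r4: IF@6 ID@8 stall=0 (-) EX@9 MEM@10 WB@11
I6 mul r2 <- r5,r1: IF@8 ID@9 stall=2 (RAW on I5.r1 (WB@11)) EX@12 MEM@13 WB@14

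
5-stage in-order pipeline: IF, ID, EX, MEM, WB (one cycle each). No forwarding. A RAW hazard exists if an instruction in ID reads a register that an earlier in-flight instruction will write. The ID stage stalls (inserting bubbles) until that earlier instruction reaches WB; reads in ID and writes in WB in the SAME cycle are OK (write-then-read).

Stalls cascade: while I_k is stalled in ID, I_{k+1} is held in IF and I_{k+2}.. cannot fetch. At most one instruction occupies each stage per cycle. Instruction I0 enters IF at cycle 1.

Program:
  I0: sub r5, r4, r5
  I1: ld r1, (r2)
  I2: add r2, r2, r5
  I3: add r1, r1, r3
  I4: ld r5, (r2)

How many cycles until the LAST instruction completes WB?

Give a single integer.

I0 sub r5 <- r4,r5: IF@1 ID@2 stall=0 (-) EX@3 MEM@4 WB@5
I1 ld r1 <- r2: IF@2 ID@3 stall=0 (-) EX@4 MEM@5 WB@6
I2 add r2 <- r2,r5: IF@3 ID@4 stall=1 (RAW on I0.r5 (WB@5)) EX@6 MEM@7 WB@8
I3 add r1 <- r1,r3: IF@4 ID@6 stall=0 (-) EX@7 MEM@8 WB@9
I4 ld r5 <- r2: IF@6 ID@7 stall=1 (RAW on I2.r2 (WB@8)) EX@9 MEM@10 WB@11

Answer: 11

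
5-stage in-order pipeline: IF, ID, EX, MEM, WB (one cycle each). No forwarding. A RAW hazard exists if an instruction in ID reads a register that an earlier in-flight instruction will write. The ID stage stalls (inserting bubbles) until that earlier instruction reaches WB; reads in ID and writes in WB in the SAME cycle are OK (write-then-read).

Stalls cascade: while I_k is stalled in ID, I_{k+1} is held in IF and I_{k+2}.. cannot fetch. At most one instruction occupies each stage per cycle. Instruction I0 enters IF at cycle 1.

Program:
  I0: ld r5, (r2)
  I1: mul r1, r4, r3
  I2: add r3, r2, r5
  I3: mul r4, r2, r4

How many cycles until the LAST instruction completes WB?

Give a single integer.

I0 ld r5 <- r2: IF@1 ID@2 stall=0 (-) EX@3 MEM@4 WB@5
I1 mul r1 <- r4,r3: IF@2 ID@3 stall=0 (-) EX@4 MEM@5 WB@6
I2 add r3 <- r2,r5: IF@3 ID@4 stall=1 (RAW on I0.r5 (WB@5)) EX@6 MEM@7 WB@8
I3 mul r4 <- r2,r4: IF@4 ID@6 stall=0 (-) EX@7 MEM@8 WB@9

Answer: 9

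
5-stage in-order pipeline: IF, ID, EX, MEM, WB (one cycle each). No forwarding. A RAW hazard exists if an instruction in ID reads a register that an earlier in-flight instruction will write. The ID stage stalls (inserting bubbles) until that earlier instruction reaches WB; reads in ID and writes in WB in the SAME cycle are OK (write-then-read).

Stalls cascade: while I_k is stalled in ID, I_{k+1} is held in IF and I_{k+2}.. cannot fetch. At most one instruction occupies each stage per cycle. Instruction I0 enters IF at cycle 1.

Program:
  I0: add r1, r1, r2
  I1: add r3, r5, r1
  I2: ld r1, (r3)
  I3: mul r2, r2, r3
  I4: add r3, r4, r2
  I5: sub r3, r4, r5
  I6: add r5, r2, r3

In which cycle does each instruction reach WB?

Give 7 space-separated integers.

Answer: 5 8 11 12 15 16 19

Derivation:
I0 add r1 <- r1,r2: IF@1 ID@2 stall=0 (-) EX@3 MEM@4 WB@5
I1 add r3 <- r5,r1: IF@2 ID@3 stall=2 (RAW on I0.r1 (WB@5)) EX@6 MEM@7 WB@8
I2 ld r1 <- r3: IF@3 ID@6 stall=2 (RAW on I1.r3 (WB@8)) EX@9 MEM@10 WB@11
I3 mul r2 <- r2,r3: IF@6 ID@9 stall=0 (-) EX@10 MEM@11 WB@12
I4 add r3 <- r4,r2: IF@9 ID@10 stall=2 (RAW on I3.r2 (WB@12)) EX@13 MEM@14 WB@15
I5 sub r3 <- r4,r5: IF@10 ID@13 stall=0 (-) EX@14 MEM@15 WB@16
I6 add r5 <- r2,r3: IF@13 ID@14 stall=2 (RAW on I5.r3 (WB@16)) EX@17 MEM@18 WB@19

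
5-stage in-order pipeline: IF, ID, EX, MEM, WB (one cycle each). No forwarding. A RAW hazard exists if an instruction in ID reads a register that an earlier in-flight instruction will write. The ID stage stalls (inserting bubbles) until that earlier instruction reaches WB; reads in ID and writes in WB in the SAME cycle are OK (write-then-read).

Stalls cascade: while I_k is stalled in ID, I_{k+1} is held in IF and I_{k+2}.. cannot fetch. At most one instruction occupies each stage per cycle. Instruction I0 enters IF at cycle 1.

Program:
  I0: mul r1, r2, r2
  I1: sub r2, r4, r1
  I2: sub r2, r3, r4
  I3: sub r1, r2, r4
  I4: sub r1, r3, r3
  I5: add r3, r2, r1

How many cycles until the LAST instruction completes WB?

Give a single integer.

I0 mul r1 <- r2,r2: IF@1 ID@2 stall=0 (-) EX@3 MEM@4 WB@5
I1 sub r2 <- r4,r1: IF@2 ID@3 stall=2 (RAW on I0.r1 (WB@5)) EX@6 MEM@7 WB@8
I2 sub r2 <- r3,r4: IF@3 ID@6 stall=0 (-) EX@7 MEM@8 WB@9
I3 sub r1 <- r2,r4: IF@6 ID@7 stall=2 (RAW on I2.r2 (WB@9)) EX@10 MEM@11 WB@12
I4 sub r1 <- r3,r3: IF@7 ID@10 stall=0 (-) EX@11 MEM@12 WB@13
I5 add r3 <- r2,r1: IF@10 ID@11 stall=2 (RAW on I4.r1 (WB@13)) EX@14 MEM@15 WB@16

Answer: 16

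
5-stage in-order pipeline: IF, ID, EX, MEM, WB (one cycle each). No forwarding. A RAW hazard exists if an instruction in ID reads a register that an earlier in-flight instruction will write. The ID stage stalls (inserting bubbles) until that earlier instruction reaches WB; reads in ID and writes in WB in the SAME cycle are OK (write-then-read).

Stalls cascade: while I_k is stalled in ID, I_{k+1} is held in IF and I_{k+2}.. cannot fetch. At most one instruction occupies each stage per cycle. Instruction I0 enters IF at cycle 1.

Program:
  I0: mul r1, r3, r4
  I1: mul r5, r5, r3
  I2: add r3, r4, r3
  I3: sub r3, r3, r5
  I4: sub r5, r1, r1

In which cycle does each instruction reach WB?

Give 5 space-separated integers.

I0 mul r1 <- r3,r4: IF@1 ID@2 stall=0 (-) EX@3 MEM@4 WB@5
I1 mul r5 <- r5,r3: IF@2 ID@3 stall=0 (-) EX@4 MEM@5 WB@6
I2 add r3 <- r4,r3: IF@3 ID@4 stall=0 (-) EX@5 MEM@6 WB@7
I3 sub r3 <- r3,r5: IF@4 ID@5 stall=2 (RAW on I2.r3 (WB@7)) EX@8 MEM@9 WB@10
I4 sub r5 <- r1,r1: IF@5 ID@8 stall=0 (-) EX@9 MEM@10 WB@11

Answer: 5 6 7 10 11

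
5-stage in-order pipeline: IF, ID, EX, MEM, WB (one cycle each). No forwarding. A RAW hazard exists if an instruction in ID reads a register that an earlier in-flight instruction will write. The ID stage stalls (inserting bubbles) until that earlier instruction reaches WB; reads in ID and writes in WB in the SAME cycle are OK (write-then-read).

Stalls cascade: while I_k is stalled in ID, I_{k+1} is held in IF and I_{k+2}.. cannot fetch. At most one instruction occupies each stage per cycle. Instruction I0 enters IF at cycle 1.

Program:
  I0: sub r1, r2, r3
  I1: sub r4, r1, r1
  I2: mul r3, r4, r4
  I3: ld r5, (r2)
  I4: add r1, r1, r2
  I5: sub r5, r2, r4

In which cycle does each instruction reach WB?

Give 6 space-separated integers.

I0 sub r1 <- r2,r3: IF@1 ID@2 stall=0 (-) EX@3 MEM@4 WB@5
I1 sub r4 <- r1,r1: IF@2 ID@3 stall=2 (RAW on I0.r1 (WB@5)) EX@6 MEM@7 WB@8
I2 mul r3 <- r4,r4: IF@3 ID@6 stall=2 (RAW on I1.r4 (WB@8)) EX@9 MEM@10 WB@11
I3 ld r5 <- r2: IF@6 ID@9 stall=0 (-) EX@10 MEM@11 WB@12
I4 add r1 <- r1,r2: IF@9 ID@10 stall=0 (-) EX@11 MEM@12 WB@13
I5 sub r5 <- r2,r4: IF@10 ID@11 stall=0 (-) EX@12 MEM@13 WB@14

Answer: 5 8 11 12 13 14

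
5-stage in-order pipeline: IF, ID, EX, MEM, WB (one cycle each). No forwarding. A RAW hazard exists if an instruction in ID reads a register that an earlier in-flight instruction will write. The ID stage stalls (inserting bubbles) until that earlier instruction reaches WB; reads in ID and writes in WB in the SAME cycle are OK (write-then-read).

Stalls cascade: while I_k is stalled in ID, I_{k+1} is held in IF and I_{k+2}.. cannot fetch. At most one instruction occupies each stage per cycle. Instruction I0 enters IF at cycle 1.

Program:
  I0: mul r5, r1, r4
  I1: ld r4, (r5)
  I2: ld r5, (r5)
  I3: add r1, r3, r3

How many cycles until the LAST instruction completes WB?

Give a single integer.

Answer: 10

Derivation:
I0 mul r5 <- r1,r4: IF@1 ID@2 stall=0 (-) EX@3 MEM@4 WB@5
I1 ld r4 <- r5: IF@2 ID@3 stall=2 (RAW on I0.r5 (WB@5)) EX@6 MEM@7 WB@8
I2 ld r5 <- r5: IF@3 ID@6 stall=0 (-) EX@7 MEM@8 WB@9
I3 add r1 <- r3,r3: IF@6 ID@7 stall=0 (-) EX@8 MEM@9 WB@10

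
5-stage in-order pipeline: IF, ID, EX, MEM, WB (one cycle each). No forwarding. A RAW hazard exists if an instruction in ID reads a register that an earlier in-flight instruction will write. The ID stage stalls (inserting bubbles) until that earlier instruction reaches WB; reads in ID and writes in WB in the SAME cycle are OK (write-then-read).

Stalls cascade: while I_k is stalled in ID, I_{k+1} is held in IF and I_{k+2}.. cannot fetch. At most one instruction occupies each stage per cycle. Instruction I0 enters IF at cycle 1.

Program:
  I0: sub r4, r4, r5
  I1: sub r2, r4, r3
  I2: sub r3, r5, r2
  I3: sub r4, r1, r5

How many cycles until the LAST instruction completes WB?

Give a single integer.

Answer: 12

Derivation:
I0 sub r4 <- r4,r5: IF@1 ID@2 stall=0 (-) EX@3 MEM@4 WB@5
I1 sub r2 <- r4,r3: IF@2 ID@3 stall=2 (RAW on I0.r4 (WB@5)) EX@6 MEM@7 WB@8
I2 sub r3 <- r5,r2: IF@3 ID@6 stall=2 (RAW on I1.r2 (WB@8)) EX@9 MEM@10 WB@11
I3 sub r4 <- r1,r5: IF@6 ID@9 stall=0 (-) EX@10 MEM@11 WB@12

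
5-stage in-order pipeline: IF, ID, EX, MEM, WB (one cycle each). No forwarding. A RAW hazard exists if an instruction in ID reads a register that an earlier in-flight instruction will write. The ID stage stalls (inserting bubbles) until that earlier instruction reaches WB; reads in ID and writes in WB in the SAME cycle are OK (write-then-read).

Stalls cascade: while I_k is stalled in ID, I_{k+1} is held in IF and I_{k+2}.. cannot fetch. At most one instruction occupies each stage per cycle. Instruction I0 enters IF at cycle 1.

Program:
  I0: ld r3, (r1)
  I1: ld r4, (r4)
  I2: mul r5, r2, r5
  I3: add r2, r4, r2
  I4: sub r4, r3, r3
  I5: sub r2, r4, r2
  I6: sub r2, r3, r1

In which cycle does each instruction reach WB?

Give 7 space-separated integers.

I0 ld r3 <- r1: IF@1 ID@2 stall=0 (-) EX@3 MEM@4 WB@5
I1 ld r4 <- r4: IF@2 ID@3 stall=0 (-) EX@4 MEM@5 WB@6
I2 mul r5 <- r2,r5: IF@3 ID@4 stall=0 (-) EX@5 MEM@6 WB@7
I3 add r2 <- r4,r2: IF@4 ID@5 stall=1 (RAW on I1.r4 (WB@6)) EX@7 MEM@8 WB@9
I4 sub r4 <- r3,r3: IF@5 ID@7 stall=0 (-) EX@8 MEM@9 WB@10
I5 sub r2 <- r4,r2: IF@7 ID@8 stall=2 (RAW on I4.r4 (WB@10)) EX@11 MEM@12 WB@13
I6 sub r2 <- r3,r1: IF@8 ID@11 stall=0 (-) EX@12 MEM@13 WB@14

Answer: 5 6 7 9 10 13 14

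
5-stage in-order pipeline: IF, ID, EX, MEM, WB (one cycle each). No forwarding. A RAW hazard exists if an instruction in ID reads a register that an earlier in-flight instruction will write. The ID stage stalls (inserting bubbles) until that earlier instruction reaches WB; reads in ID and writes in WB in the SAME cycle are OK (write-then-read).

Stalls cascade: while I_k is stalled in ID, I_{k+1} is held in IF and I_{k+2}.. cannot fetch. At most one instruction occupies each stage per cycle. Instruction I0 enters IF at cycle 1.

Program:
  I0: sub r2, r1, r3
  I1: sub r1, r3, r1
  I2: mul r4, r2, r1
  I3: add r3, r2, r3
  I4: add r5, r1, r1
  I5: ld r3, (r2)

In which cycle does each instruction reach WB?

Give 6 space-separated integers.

I0 sub r2 <- r1,r3: IF@1 ID@2 stall=0 (-) EX@3 MEM@4 WB@5
I1 sub r1 <- r3,r1: IF@2 ID@3 stall=0 (-) EX@4 MEM@5 WB@6
I2 mul r4 <- r2,r1: IF@3 ID@4 stall=2 (RAW on I1.r1 (WB@6)) EX@7 MEM@8 WB@9
I3 add r3 <- r2,r3: IF@4 ID@7 stall=0 (-) EX@8 MEM@9 WB@10
I4 add r5 <- r1,r1: IF@7 ID@8 stall=0 (-) EX@9 MEM@10 WB@11
I5 ld r3 <- r2: IF@8 ID@9 stall=0 (-) EX@10 MEM@11 WB@12

Answer: 5 6 9 10 11 12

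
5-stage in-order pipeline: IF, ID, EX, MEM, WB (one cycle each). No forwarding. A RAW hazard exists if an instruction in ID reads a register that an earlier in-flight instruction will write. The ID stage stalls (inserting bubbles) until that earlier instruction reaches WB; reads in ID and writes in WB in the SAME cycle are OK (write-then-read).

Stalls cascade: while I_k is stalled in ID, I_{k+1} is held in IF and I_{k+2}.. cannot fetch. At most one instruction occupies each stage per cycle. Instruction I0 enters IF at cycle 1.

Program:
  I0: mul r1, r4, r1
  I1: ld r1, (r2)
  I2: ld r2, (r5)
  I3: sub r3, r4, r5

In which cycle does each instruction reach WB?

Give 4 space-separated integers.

Answer: 5 6 7 8

Derivation:
I0 mul r1 <- r4,r1: IF@1 ID@2 stall=0 (-) EX@3 MEM@4 WB@5
I1 ld r1 <- r2: IF@2 ID@3 stall=0 (-) EX@4 MEM@5 WB@6
I2 ld r2 <- r5: IF@3 ID@4 stall=0 (-) EX@5 MEM@6 WB@7
I3 sub r3 <- r4,r5: IF@4 ID@5 stall=0 (-) EX@6 MEM@7 WB@8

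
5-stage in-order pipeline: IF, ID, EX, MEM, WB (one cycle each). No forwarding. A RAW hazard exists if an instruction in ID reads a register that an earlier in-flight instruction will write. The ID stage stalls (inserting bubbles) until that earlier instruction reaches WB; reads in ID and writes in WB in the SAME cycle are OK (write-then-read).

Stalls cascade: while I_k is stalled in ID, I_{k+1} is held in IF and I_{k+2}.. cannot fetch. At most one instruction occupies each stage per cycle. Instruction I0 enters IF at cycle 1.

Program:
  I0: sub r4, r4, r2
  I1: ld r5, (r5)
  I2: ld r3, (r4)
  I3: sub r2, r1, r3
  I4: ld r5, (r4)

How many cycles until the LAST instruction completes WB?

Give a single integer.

Answer: 12

Derivation:
I0 sub r4 <- r4,r2: IF@1 ID@2 stall=0 (-) EX@3 MEM@4 WB@5
I1 ld r5 <- r5: IF@2 ID@3 stall=0 (-) EX@4 MEM@5 WB@6
I2 ld r3 <- r4: IF@3 ID@4 stall=1 (RAW on I0.r4 (WB@5)) EX@6 MEM@7 WB@8
I3 sub r2 <- r1,r3: IF@4 ID@6 stall=2 (RAW on I2.r3 (WB@8)) EX@9 MEM@10 WB@11
I4 ld r5 <- r4: IF@6 ID@9 stall=0 (-) EX@10 MEM@11 WB@12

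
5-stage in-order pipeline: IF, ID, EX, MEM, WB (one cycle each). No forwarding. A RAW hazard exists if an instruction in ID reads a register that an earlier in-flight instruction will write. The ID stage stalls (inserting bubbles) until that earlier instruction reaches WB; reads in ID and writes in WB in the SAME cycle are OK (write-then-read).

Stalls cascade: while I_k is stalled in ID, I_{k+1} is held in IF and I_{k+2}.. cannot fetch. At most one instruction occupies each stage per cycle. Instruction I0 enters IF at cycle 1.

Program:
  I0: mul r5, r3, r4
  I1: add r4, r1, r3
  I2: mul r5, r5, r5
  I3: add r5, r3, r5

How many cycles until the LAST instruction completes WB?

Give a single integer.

Answer: 11

Derivation:
I0 mul r5 <- r3,r4: IF@1 ID@2 stall=0 (-) EX@3 MEM@4 WB@5
I1 add r4 <- r1,r3: IF@2 ID@3 stall=0 (-) EX@4 MEM@5 WB@6
I2 mul r5 <- r5,r5: IF@3 ID@4 stall=1 (RAW on I0.r5 (WB@5)) EX@6 MEM@7 WB@8
I3 add r5 <- r3,r5: IF@4 ID@6 stall=2 (RAW on I2.r5 (WB@8)) EX@9 MEM@10 WB@11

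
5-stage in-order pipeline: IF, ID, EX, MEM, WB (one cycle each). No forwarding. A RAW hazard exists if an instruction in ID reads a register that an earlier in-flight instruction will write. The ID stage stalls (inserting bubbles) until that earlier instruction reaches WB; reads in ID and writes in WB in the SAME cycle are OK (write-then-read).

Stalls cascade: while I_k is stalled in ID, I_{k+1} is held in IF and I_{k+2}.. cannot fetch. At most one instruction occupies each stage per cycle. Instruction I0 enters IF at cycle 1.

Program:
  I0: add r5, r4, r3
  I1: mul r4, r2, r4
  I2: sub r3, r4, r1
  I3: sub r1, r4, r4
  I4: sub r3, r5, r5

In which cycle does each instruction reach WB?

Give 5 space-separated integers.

Answer: 5 6 9 10 11

Derivation:
I0 add r5 <- r4,r3: IF@1 ID@2 stall=0 (-) EX@3 MEM@4 WB@5
I1 mul r4 <- r2,r4: IF@2 ID@3 stall=0 (-) EX@4 MEM@5 WB@6
I2 sub r3 <- r4,r1: IF@3 ID@4 stall=2 (RAW on I1.r4 (WB@6)) EX@7 MEM@8 WB@9
I3 sub r1 <- r4,r4: IF@4 ID@7 stall=0 (-) EX@8 MEM@9 WB@10
I4 sub r3 <- r5,r5: IF@7 ID@8 stall=0 (-) EX@9 MEM@10 WB@11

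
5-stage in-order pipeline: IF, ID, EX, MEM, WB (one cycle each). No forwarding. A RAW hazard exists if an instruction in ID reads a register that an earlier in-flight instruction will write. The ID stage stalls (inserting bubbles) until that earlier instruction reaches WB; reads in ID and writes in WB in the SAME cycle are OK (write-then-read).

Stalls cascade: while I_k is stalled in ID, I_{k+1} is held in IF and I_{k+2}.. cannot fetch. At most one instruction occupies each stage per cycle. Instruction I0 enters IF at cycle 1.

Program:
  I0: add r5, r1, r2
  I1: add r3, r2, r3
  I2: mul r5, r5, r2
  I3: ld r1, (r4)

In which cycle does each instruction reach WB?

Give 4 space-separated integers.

Answer: 5 6 8 9

Derivation:
I0 add r5 <- r1,r2: IF@1 ID@2 stall=0 (-) EX@3 MEM@4 WB@5
I1 add r3 <- r2,r3: IF@2 ID@3 stall=0 (-) EX@4 MEM@5 WB@6
I2 mul r5 <- r5,r2: IF@3 ID@4 stall=1 (RAW on I0.r5 (WB@5)) EX@6 MEM@7 WB@8
I3 ld r1 <- r4: IF@4 ID@6 stall=0 (-) EX@7 MEM@8 WB@9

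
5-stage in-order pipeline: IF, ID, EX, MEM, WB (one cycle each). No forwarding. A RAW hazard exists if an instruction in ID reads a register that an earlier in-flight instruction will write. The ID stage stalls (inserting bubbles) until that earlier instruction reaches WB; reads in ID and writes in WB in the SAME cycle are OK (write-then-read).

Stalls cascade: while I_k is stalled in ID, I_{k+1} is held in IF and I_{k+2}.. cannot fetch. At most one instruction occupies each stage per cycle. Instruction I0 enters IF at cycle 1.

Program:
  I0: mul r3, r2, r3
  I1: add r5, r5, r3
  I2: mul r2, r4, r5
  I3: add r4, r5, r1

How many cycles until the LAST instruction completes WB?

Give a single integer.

I0 mul r3 <- r2,r3: IF@1 ID@2 stall=0 (-) EX@3 MEM@4 WB@5
I1 add r5 <- r5,r3: IF@2 ID@3 stall=2 (RAW on I0.r3 (WB@5)) EX@6 MEM@7 WB@8
I2 mul r2 <- r4,r5: IF@3 ID@6 stall=2 (RAW on I1.r5 (WB@8)) EX@9 MEM@10 WB@11
I3 add r4 <- r5,r1: IF@6 ID@9 stall=0 (-) EX@10 MEM@11 WB@12

Answer: 12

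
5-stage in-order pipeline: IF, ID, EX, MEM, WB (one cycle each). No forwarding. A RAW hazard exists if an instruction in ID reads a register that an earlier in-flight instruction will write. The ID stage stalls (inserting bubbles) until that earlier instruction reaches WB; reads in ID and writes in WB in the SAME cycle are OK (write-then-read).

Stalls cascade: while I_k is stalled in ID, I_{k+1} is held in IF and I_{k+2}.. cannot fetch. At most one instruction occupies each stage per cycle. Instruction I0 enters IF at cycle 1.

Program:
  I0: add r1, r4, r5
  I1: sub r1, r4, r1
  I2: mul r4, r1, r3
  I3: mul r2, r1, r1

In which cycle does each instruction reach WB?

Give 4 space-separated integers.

Answer: 5 8 11 12

Derivation:
I0 add r1 <- r4,r5: IF@1 ID@2 stall=0 (-) EX@3 MEM@4 WB@5
I1 sub r1 <- r4,r1: IF@2 ID@3 stall=2 (RAW on I0.r1 (WB@5)) EX@6 MEM@7 WB@8
I2 mul r4 <- r1,r3: IF@3 ID@6 stall=2 (RAW on I1.r1 (WB@8)) EX@9 MEM@10 WB@11
I3 mul r2 <- r1,r1: IF@6 ID@9 stall=0 (-) EX@10 MEM@11 WB@12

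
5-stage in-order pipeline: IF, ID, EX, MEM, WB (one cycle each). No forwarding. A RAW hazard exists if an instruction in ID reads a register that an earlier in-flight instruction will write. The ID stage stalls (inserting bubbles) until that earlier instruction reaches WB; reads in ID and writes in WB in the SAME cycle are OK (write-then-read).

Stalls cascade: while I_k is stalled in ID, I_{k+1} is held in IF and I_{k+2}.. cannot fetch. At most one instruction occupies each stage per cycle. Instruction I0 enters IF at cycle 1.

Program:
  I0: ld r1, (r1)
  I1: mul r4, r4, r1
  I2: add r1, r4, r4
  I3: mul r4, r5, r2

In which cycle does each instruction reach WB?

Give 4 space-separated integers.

Answer: 5 8 11 12

Derivation:
I0 ld r1 <- r1: IF@1 ID@2 stall=0 (-) EX@3 MEM@4 WB@5
I1 mul r4 <- r4,r1: IF@2 ID@3 stall=2 (RAW on I0.r1 (WB@5)) EX@6 MEM@7 WB@8
I2 add r1 <- r4,r4: IF@3 ID@6 stall=2 (RAW on I1.r4 (WB@8)) EX@9 MEM@10 WB@11
I3 mul r4 <- r5,r2: IF@6 ID@9 stall=0 (-) EX@10 MEM@11 WB@12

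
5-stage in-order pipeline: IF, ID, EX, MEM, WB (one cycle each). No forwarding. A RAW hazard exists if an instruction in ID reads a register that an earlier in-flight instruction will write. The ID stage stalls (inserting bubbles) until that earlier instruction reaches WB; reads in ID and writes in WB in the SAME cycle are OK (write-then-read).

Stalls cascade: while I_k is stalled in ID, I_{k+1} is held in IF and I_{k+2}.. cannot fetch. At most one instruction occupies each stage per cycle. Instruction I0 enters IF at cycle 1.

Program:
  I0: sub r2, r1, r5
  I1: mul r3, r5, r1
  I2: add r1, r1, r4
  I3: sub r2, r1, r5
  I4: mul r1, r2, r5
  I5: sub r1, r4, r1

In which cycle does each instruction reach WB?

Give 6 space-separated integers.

Answer: 5 6 7 10 13 16

Derivation:
I0 sub r2 <- r1,r5: IF@1 ID@2 stall=0 (-) EX@3 MEM@4 WB@5
I1 mul r3 <- r5,r1: IF@2 ID@3 stall=0 (-) EX@4 MEM@5 WB@6
I2 add r1 <- r1,r4: IF@3 ID@4 stall=0 (-) EX@5 MEM@6 WB@7
I3 sub r2 <- r1,r5: IF@4 ID@5 stall=2 (RAW on I2.r1 (WB@7)) EX@8 MEM@9 WB@10
I4 mul r1 <- r2,r5: IF@5 ID@8 stall=2 (RAW on I3.r2 (WB@10)) EX@11 MEM@12 WB@13
I5 sub r1 <- r4,r1: IF@8 ID@11 stall=2 (RAW on I4.r1 (WB@13)) EX@14 MEM@15 WB@16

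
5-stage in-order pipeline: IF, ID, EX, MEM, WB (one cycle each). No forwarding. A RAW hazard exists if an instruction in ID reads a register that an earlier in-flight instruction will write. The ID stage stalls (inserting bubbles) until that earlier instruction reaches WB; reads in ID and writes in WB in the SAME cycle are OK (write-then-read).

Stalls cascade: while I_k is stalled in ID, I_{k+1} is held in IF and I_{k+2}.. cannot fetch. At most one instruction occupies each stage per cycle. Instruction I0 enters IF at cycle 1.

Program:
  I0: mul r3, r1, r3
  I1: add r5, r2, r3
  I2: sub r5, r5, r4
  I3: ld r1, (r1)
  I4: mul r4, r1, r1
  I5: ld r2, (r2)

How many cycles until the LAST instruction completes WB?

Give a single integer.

Answer: 16

Derivation:
I0 mul r3 <- r1,r3: IF@1 ID@2 stall=0 (-) EX@3 MEM@4 WB@5
I1 add r5 <- r2,r3: IF@2 ID@3 stall=2 (RAW on I0.r3 (WB@5)) EX@6 MEM@7 WB@8
I2 sub r5 <- r5,r4: IF@3 ID@6 stall=2 (RAW on I1.r5 (WB@8)) EX@9 MEM@10 WB@11
I3 ld r1 <- r1: IF@6 ID@9 stall=0 (-) EX@10 MEM@11 WB@12
I4 mul r4 <- r1,r1: IF@9 ID@10 stall=2 (RAW on I3.r1 (WB@12)) EX@13 MEM@14 WB@15
I5 ld r2 <- r2: IF@10 ID@13 stall=0 (-) EX@14 MEM@15 WB@16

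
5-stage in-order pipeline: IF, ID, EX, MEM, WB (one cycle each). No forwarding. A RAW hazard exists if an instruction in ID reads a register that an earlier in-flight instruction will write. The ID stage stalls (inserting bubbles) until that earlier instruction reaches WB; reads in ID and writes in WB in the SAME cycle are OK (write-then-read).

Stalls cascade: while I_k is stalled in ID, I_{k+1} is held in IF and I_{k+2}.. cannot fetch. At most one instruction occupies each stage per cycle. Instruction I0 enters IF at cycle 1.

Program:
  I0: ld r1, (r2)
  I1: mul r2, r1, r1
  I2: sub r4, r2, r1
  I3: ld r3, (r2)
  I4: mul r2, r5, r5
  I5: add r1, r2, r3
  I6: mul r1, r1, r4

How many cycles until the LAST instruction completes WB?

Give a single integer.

Answer: 19

Derivation:
I0 ld r1 <- r2: IF@1 ID@2 stall=0 (-) EX@3 MEM@4 WB@5
I1 mul r2 <- r1,r1: IF@2 ID@3 stall=2 (RAW on I0.r1 (WB@5)) EX@6 MEM@7 WB@8
I2 sub r4 <- r2,r1: IF@3 ID@6 stall=2 (RAW on I1.r2 (WB@8)) EX@9 MEM@10 WB@11
I3 ld r3 <- r2: IF@6 ID@9 stall=0 (-) EX@10 MEM@11 WB@12
I4 mul r2 <- r5,r5: IF@9 ID@10 stall=0 (-) EX@11 MEM@12 WB@13
I5 add r1 <- r2,r3: IF@10 ID@11 stall=2 (RAW on I4.r2 (WB@13)) EX@14 MEM@15 WB@16
I6 mul r1 <- r1,r4: IF@11 ID@14 stall=2 (RAW on I5.r1 (WB@16)) EX@17 MEM@18 WB@19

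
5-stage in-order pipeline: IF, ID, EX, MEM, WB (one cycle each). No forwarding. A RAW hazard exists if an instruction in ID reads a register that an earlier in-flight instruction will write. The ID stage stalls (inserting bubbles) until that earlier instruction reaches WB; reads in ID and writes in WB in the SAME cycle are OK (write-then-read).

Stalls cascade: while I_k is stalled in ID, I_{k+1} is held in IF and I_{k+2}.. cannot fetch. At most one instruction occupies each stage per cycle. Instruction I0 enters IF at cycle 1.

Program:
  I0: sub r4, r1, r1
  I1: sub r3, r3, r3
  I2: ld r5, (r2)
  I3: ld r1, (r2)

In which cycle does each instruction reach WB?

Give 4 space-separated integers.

I0 sub r4 <- r1,r1: IF@1 ID@2 stall=0 (-) EX@3 MEM@4 WB@5
I1 sub r3 <- r3,r3: IF@2 ID@3 stall=0 (-) EX@4 MEM@5 WB@6
I2 ld r5 <- r2: IF@3 ID@4 stall=0 (-) EX@5 MEM@6 WB@7
I3 ld r1 <- r2: IF@4 ID@5 stall=0 (-) EX@6 MEM@7 WB@8

Answer: 5 6 7 8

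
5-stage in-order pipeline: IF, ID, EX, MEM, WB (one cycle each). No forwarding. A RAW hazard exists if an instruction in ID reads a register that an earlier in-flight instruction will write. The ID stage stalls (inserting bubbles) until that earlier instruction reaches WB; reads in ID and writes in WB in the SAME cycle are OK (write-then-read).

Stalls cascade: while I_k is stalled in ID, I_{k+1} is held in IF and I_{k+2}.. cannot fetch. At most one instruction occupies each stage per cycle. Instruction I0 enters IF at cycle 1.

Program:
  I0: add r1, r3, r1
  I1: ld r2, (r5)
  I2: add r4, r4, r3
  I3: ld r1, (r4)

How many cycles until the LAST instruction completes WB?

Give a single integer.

I0 add r1 <- r3,r1: IF@1 ID@2 stall=0 (-) EX@3 MEM@4 WB@5
I1 ld r2 <- r5: IF@2 ID@3 stall=0 (-) EX@4 MEM@5 WB@6
I2 add r4 <- r4,r3: IF@3 ID@4 stall=0 (-) EX@5 MEM@6 WB@7
I3 ld r1 <- r4: IF@4 ID@5 stall=2 (RAW on I2.r4 (WB@7)) EX@8 MEM@9 WB@10

Answer: 10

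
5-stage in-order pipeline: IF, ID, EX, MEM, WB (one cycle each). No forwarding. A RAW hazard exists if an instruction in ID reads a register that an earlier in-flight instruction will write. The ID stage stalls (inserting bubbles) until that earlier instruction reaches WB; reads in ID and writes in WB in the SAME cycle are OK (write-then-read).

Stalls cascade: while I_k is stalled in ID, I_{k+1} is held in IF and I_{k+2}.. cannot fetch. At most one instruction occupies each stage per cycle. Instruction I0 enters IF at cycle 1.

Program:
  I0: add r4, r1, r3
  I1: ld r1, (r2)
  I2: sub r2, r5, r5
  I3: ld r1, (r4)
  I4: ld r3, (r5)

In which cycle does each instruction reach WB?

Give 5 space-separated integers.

I0 add r4 <- r1,r3: IF@1 ID@2 stall=0 (-) EX@3 MEM@4 WB@5
I1 ld r1 <- r2: IF@2 ID@3 stall=0 (-) EX@4 MEM@5 WB@6
I2 sub r2 <- r5,r5: IF@3 ID@4 stall=0 (-) EX@5 MEM@6 WB@7
I3 ld r1 <- r4: IF@4 ID@5 stall=0 (-) EX@6 MEM@7 WB@8
I4 ld r3 <- r5: IF@5 ID@6 stall=0 (-) EX@7 MEM@8 WB@9

Answer: 5 6 7 8 9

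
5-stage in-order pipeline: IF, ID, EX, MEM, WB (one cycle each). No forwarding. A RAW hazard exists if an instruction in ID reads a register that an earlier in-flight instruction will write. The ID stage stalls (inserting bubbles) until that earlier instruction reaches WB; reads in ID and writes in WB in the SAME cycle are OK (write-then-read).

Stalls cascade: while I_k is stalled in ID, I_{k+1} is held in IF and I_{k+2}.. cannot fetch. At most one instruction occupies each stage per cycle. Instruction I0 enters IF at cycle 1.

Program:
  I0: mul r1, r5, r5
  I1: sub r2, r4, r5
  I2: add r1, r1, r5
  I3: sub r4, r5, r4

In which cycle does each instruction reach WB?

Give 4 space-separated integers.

I0 mul r1 <- r5,r5: IF@1 ID@2 stall=0 (-) EX@3 MEM@4 WB@5
I1 sub r2 <- r4,r5: IF@2 ID@3 stall=0 (-) EX@4 MEM@5 WB@6
I2 add r1 <- r1,r5: IF@3 ID@4 stall=1 (RAW on I0.r1 (WB@5)) EX@6 MEM@7 WB@8
I3 sub r4 <- r5,r4: IF@4 ID@6 stall=0 (-) EX@7 MEM@8 WB@9

Answer: 5 6 8 9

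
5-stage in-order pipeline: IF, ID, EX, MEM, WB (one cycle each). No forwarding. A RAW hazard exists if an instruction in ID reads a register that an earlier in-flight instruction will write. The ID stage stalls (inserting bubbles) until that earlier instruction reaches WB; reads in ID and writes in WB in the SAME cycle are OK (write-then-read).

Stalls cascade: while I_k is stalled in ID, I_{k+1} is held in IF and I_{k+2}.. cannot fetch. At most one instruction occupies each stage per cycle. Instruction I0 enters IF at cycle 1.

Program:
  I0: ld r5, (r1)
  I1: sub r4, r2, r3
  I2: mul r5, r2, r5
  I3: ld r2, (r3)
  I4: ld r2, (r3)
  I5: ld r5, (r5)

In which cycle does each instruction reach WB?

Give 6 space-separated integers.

I0 ld r5 <- r1: IF@1 ID@2 stall=0 (-) EX@3 MEM@4 WB@5
I1 sub r4 <- r2,r3: IF@2 ID@3 stall=0 (-) EX@4 MEM@5 WB@6
I2 mul r5 <- r2,r5: IF@3 ID@4 stall=1 (RAW on I0.r5 (WB@5)) EX@6 MEM@7 WB@8
I3 ld r2 <- r3: IF@4 ID@6 stall=0 (-) EX@7 MEM@8 WB@9
I4 ld r2 <- r3: IF@6 ID@7 stall=0 (-) EX@8 MEM@9 WB@10
I5 ld r5 <- r5: IF@7 ID@8 stall=0 (-) EX@9 MEM@10 WB@11

Answer: 5 6 8 9 10 11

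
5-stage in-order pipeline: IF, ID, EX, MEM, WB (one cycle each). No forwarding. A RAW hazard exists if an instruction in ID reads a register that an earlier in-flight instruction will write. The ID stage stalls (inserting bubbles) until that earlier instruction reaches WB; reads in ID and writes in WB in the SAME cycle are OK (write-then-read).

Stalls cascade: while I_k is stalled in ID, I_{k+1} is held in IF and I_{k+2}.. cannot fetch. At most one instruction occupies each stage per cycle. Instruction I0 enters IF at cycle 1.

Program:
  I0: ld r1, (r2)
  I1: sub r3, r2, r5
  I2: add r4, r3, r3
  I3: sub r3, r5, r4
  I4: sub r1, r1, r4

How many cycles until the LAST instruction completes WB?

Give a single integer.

Answer: 13

Derivation:
I0 ld r1 <- r2: IF@1 ID@2 stall=0 (-) EX@3 MEM@4 WB@5
I1 sub r3 <- r2,r5: IF@2 ID@3 stall=0 (-) EX@4 MEM@5 WB@6
I2 add r4 <- r3,r3: IF@3 ID@4 stall=2 (RAW on I1.r3 (WB@6)) EX@7 MEM@8 WB@9
I3 sub r3 <- r5,r4: IF@4 ID@7 stall=2 (RAW on I2.r4 (WB@9)) EX@10 MEM@11 WB@12
I4 sub r1 <- r1,r4: IF@7 ID@10 stall=0 (-) EX@11 MEM@12 WB@13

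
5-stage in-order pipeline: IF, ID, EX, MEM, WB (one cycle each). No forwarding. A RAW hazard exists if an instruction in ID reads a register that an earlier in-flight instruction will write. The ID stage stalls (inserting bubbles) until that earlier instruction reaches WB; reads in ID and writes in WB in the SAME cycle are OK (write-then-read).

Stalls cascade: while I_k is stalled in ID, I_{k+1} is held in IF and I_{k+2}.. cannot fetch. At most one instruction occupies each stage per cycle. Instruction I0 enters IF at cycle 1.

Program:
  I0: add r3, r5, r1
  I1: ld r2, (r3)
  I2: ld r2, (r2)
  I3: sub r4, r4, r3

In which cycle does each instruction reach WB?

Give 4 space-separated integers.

I0 add r3 <- r5,r1: IF@1 ID@2 stall=0 (-) EX@3 MEM@4 WB@5
I1 ld r2 <- r3: IF@2 ID@3 stall=2 (RAW on I0.r3 (WB@5)) EX@6 MEM@7 WB@8
I2 ld r2 <- r2: IF@3 ID@6 stall=2 (RAW on I1.r2 (WB@8)) EX@9 MEM@10 WB@11
I3 sub r4 <- r4,r3: IF@6 ID@9 stall=0 (-) EX@10 MEM@11 WB@12

Answer: 5 8 11 12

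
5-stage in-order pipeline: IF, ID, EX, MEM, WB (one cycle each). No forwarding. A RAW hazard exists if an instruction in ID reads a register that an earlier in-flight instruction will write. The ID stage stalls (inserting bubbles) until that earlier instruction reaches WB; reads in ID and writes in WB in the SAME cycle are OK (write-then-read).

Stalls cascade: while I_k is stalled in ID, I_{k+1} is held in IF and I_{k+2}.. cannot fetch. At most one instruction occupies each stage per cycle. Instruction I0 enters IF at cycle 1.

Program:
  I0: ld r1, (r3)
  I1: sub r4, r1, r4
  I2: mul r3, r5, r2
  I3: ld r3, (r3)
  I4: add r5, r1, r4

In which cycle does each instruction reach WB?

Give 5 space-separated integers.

Answer: 5 8 9 12 13

Derivation:
I0 ld r1 <- r3: IF@1 ID@2 stall=0 (-) EX@3 MEM@4 WB@5
I1 sub r4 <- r1,r4: IF@2 ID@3 stall=2 (RAW on I0.r1 (WB@5)) EX@6 MEM@7 WB@8
I2 mul r3 <- r5,r2: IF@3 ID@6 stall=0 (-) EX@7 MEM@8 WB@9
I3 ld r3 <- r3: IF@6 ID@7 stall=2 (RAW on I2.r3 (WB@9)) EX@10 MEM@11 WB@12
I4 add r5 <- r1,r4: IF@7 ID@10 stall=0 (-) EX@11 MEM@12 WB@13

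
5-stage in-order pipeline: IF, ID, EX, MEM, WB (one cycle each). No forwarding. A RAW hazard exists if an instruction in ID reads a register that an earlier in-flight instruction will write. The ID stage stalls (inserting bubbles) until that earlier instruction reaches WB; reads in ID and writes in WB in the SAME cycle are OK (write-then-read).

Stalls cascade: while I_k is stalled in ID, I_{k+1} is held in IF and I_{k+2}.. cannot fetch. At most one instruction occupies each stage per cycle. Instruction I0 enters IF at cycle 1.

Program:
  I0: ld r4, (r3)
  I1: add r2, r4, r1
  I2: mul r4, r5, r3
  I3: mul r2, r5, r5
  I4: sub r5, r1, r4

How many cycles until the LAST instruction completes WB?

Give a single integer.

I0 ld r4 <- r3: IF@1 ID@2 stall=0 (-) EX@3 MEM@4 WB@5
I1 add r2 <- r4,r1: IF@2 ID@3 stall=2 (RAW on I0.r4 (WB@5)) EX@6 MEM@7 WB@8
I2 mul r4 <- r5,r3: IF@3 ID@6 stall=0 (-) EX@7 MEM@8 WB@9
I3 mul r2 <- r5,r5: IF@6 ID@7 stall=0 (-) EX@8 MEM@9 WB@10
I4 sub r5 <- r1,r4: IF@7 ID@8 stall=1 (RAW on I2.r4 (WB@9)) EX@10 MEM@11 WB@12

Answer: 12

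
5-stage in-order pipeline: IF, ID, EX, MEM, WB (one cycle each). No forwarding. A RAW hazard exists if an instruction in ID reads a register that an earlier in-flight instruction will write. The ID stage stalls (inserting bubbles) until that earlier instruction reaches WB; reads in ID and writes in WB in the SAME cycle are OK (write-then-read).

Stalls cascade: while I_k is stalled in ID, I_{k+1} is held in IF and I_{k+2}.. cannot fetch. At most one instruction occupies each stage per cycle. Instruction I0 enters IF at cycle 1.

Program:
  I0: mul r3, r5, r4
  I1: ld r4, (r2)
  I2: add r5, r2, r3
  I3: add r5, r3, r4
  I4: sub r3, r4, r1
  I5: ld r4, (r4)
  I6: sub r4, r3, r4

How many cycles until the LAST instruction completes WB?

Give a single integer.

Answer: 14

Derivation:
I0 mul r3 <- r5,r4: IF@1 ID@2 stall=0 (-) EX@3 MEM@4 WB@5
I1 ld r4 <- r2: IF@2 ID@3 stall=0 (-) EX@4 MEM@5 WB@6
I2 add r5 <- r2,r3: IF@3 ID@4 stall=1 (RAW on I0.r3 (WB@5)) EX@6 MEM@7 WB@8
I3 add r5 <- r3,r4: IF@4 ID@6 stall=0 (-) EX@7 MEM@8 WB@9
I4 sub r3 <- r4,r1: IF@6 ID@7 stall=0 (-) EX@8 MEM@9 WB@10
I5 ld r4 <- r4: IF@7 ID@8 stall=0 (-) EX@9 MEM@10 WB@11
I6 sub r4 <- r3,r4: IF@8 ID@9 stall=2 (RAW on I5.r4 (WB@11)) EX@12 MEM@13 WB@14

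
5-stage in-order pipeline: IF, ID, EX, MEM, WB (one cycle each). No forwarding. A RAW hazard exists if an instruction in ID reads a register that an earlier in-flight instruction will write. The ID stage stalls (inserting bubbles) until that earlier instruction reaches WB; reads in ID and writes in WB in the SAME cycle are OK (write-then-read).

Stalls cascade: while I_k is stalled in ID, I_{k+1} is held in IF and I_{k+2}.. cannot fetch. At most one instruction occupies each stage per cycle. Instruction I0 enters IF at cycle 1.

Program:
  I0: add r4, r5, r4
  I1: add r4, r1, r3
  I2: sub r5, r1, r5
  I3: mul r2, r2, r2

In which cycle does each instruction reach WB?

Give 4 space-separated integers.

Answer: 5 6 7 8

Derivation:
I0 add r4 <- r5,r4: IF@1 ID@2 stall=0 (-) EX@3 MEM@4 WB@5
I1 add r4 <- r1,r3: IF@2 ID@3 stall=0 (-) EX@4 MEM@5 WB@6
I2 sub r5 <- r1,r5: IF@3 ID@4 stall=0 (-) EX@5 MEM@6 WB@7
I3 mul r2 <- r2,r2: IF@4 ID@5 stall=0 (-) EX@6 MEM@7 WB@8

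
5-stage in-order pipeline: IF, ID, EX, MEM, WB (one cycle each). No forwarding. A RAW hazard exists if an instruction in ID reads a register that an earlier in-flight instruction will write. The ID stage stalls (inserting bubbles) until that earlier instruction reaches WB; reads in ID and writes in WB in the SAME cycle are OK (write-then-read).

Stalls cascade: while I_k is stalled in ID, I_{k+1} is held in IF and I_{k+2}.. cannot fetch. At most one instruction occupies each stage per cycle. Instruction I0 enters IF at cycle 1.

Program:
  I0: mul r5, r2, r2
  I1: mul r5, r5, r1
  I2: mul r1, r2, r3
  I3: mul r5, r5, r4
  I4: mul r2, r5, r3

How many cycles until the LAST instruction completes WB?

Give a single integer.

Answer: 14

Derivation:
I0 mul r5 <- r2,r2: IF@1 ID@2 stall=0 (-) EX@3 MEM@4 WB@5
I1 mul r5 <- r5,r1: IF@2 ID@3 stall=2 (RAW on I0.r5 (WB@5)) EX@6 MEM@7 WB@8
I2 mul r1 <- r2,r3: IF@3 ID@6 stall=0 (-) EX@7 MEM@8 WB@9
I3 mul r5 <- r5,r4: IF@6 ID@7 stall=1 (RAW on I1.r5 (WB@8)) EX@9 MEM@10 WB@11
I4 mul r2 <- r5,r3: IF@7 ID@9 stall=2 (RAW on I3.r5 (WB@11)) EX@12 MEM@13 WB@14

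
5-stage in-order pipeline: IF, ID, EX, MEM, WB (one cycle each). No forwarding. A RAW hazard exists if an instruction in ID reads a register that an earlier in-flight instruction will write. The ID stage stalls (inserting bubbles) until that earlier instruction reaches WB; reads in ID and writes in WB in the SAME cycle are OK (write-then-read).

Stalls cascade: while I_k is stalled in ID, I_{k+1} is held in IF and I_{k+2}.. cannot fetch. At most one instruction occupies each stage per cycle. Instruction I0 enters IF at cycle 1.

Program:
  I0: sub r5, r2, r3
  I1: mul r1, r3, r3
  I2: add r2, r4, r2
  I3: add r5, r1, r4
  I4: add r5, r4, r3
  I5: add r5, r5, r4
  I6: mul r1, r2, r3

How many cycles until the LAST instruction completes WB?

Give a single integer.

Answer: 14

Derivation:
I0 sub r5 <- r2,r3: IF@1 ID@2 stall=0 (-) EX@3 MEM@4 WB@5
I1 mul r1 <- r3,r3: IF@2 ID@3 stall=0 (-) EX@4 MEM@5 WB@6
I2 add r2 <- r4,r2: IF@3 ID@4 stall=0 (-) EX@5 MEM@6 WB@7
I3 add r5 <- r1,r4: IF@4 ID@5 stall=1 (RAW on I1.r1 (WB@6)) EX@7 MEM@8 WB@9
I4 add r5 <- r4,r3: IF@5 ID@7 stall=0 (-) EX@8 MEM@9 WB@10
I5 add r5 <- r5,r4: IF@7 ID@8 stall=2 (RAW on I4.r5 (WB@10)) EX@11 MEM@12 WB@13
I6 mul r1 <- r2,r3: IF@8 ID@11 stall=0 (-) EX@12 MEM@13 WB@14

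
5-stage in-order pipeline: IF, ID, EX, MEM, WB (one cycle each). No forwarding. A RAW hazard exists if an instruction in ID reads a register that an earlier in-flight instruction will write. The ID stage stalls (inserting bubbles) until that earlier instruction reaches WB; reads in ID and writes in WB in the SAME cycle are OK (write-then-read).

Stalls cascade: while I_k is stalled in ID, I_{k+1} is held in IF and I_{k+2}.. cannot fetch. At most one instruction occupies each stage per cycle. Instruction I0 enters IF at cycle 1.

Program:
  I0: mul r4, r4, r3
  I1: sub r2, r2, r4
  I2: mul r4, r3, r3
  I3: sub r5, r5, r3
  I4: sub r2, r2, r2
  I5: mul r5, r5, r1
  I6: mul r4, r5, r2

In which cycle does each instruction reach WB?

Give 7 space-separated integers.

I0 mul r4 <- r4,r3: IF@1 ID@2 stall=0 (-) EX@3 MEM@4 WB@5
I1 sub r2 <- r2,r4: IF@2 ID@3 stall=2 (RAW on I0.r4 (WB@5)) EX@6 MEM@7 WB@8
I2 mul r4 <- r3,r3: IF@3 ID@6 stall=0 (-) EX@7 MEM@8 WB@9
I3 sub r5 <- r5,r3: IF@6 ID@7 stall=0 (-) EX@8 MEM@9 WB@10
I4 sub r2 <- r2,r2: IF@7 ID@8 stall=0 (-) EX@9 MEM@10 WB@11
I5 mul r5 <- r5,r1: IF@8 ID@9 stall=1 (RAW on I3.r5 (WB@10)) EX@11 MEM@12 WB@13
I6 mul r4 <- r5,r2: IF@9 ID@11 stall=2 (RAW on I5.r5 (WB@13)) EX@14 MEM@15 WB@16

Answer: 5 8 9 10 11 13 16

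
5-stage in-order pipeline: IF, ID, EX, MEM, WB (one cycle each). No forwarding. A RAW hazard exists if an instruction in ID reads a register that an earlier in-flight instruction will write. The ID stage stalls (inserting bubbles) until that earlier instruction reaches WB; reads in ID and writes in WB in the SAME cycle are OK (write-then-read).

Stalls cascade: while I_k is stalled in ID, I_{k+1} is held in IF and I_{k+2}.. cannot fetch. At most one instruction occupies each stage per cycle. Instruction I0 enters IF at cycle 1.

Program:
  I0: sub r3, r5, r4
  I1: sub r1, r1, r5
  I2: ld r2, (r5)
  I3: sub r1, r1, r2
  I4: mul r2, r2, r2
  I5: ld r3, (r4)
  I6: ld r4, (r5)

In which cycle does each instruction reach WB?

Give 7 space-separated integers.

I0 sub r3 <- r5,r4: IF@1 ID@2 stall=0 (-) EX@3 MEM@4 WB@5
I1 sub r1 <- r1,r5: IF@2 ID@3 stall=0 (-) EX@4 MEM@5 WB@6
I2 ld r2 <- r5: IF@3 ID@4 stall=0 (-) EX@5 MEM@6 WB@7
I3 sub r1 <- r1,r2: IF@4 ID@5 stall=2 (RAW on I2.r2 (WB@7)) EX@8 MEM@9 WB@10
I4 mul r2 <- r2,r2: IF@5 ID@8 stall=0 (-) EX@9 MEM@10 WB@11
I5 ld r3 <- r4: IF@8 ID@9 stall=0 (-) EX@10 MEM@11 WB@12
I6 ld r4 <- r5: IF@9 ID@10 stall=0 (-) EX@11 MEM@12 WB@13

Answer: 5 6 7 10 11 12 13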